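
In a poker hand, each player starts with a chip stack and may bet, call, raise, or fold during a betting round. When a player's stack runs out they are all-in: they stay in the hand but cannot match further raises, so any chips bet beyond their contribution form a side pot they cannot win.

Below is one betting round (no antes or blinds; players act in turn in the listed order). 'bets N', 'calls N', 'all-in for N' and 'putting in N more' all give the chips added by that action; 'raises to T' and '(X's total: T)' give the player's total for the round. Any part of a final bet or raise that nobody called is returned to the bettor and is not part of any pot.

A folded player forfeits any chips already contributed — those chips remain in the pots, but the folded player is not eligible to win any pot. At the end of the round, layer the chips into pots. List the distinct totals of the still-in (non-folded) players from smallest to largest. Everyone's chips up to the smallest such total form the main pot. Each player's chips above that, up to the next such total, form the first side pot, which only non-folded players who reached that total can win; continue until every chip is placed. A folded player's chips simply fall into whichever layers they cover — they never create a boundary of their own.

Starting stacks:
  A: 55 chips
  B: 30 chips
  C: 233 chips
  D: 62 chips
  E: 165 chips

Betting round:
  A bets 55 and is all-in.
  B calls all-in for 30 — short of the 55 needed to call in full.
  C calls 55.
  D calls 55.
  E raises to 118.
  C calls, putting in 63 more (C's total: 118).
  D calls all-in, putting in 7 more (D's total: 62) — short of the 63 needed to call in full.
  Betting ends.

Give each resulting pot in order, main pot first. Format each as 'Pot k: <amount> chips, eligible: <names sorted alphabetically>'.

Contributions: A=55, B=30, C=118, D=62, E=118
Pot levels (distinct totals of non-folded players): 30, 55, 62, 118
Layer 1-30: 30 each from A, B, C, D, E = 30*5 = 150 chips; eligible A, B, C, D, E
Layer 31-55: 25 each from A, C, D, E = 25*4 = 100 chips; eligible A, C, D, E
Layer 56-62: 7 each from C, D, E = 7*3 = 21 chips; eligible C, D, E
Layer 63-118: 56 each from C, E = 56*2 = 112 chips; eligible C, E

Pot 1: 150 chips, eligible: A, B, C, D, E
Pot 2: 100 chips, eligible: A, C, D, E
Pot 3: 21 chips, eligible: C, D, E
Pot 4: 112 chips, eligible: C, E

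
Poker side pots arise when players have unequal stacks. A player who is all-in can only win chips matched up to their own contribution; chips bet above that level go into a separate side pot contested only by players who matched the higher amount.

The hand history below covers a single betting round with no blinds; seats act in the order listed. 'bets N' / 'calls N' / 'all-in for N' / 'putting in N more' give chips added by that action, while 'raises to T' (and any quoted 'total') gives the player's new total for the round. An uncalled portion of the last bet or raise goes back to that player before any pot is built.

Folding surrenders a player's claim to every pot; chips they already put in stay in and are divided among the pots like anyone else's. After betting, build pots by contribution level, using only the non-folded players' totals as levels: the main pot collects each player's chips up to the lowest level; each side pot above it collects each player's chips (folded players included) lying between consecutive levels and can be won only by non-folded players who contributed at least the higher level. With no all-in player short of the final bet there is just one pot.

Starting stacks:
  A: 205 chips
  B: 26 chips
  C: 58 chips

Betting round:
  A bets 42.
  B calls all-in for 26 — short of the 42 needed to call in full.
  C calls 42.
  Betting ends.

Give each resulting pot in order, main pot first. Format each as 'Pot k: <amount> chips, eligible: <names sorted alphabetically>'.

Pot 1: 78 chips, eligible: A, B, C
Pot 2: 32 chips, eligible: A, C

Derivation:
Contributions: A=42, B=26, C=42
Pot levels (distinct totals of non-folded players): 26, 42
Layer 1-26: 26 each from A, B, C = 26*3 = 78 chips; eligible A, B, C
Layer 27-42: 16 each from A, C = 16*2 = 32 chips; eligible A, C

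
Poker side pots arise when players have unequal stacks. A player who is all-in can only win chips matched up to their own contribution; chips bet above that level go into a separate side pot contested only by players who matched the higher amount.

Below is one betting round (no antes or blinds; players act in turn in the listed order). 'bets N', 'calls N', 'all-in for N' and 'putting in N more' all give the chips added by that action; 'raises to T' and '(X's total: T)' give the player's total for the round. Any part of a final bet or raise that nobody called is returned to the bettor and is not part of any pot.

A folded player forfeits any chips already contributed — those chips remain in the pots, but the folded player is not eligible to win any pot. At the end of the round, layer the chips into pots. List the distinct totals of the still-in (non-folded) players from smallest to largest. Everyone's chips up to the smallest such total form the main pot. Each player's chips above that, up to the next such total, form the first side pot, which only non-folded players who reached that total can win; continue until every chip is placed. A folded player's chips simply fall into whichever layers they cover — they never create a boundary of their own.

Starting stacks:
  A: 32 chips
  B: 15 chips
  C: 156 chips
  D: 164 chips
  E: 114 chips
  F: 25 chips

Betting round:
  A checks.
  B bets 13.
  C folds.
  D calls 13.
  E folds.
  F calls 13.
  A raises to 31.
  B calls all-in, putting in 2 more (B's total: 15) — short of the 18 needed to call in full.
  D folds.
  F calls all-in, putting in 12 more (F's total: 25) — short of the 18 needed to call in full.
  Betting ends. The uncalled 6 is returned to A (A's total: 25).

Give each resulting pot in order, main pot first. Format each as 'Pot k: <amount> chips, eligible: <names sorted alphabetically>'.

Contributions (after 6 returned to A): A=25, B=15, D=13, F=25
Folded: C, D, E
Pot levels (distinct totals of non-folded players): 15, 25
Layer 1-15: A 15 + B 15 + D 13 + F 15 = 58 chips; eligible A, B, F
Layer 16-25: 10 each from A, F = 10*2 = 20 chips; eligible A, F

Pot 1: 58 chips, eligible: A, B, F
Pot 2: 20 chips, eligible: A, F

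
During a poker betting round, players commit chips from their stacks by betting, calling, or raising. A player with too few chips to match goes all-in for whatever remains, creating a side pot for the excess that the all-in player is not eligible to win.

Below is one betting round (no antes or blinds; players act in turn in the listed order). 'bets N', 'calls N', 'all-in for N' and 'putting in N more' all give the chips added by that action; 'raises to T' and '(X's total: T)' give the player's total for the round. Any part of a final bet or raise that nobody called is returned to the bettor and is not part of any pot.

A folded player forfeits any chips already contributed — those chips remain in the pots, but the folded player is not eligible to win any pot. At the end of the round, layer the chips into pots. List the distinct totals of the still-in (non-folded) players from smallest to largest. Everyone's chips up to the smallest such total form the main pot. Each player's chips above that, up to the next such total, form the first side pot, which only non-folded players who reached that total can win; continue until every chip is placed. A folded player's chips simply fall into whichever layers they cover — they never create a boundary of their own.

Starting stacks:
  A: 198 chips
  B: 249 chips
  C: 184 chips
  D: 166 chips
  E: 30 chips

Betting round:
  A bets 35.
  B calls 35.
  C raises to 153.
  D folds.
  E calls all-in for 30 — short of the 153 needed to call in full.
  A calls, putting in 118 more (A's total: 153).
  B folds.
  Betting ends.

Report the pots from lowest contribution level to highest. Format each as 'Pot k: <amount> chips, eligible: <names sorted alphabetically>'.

Contributions: A=153, B=35, C=153, E=30
Folded: B, D
Pot levels (distinct totals of non-folded players): 30, 153
Layer 1-30: 30 each from A, B, C, E = 30*4 = 120 chips; eligible A, C, E
Layer 31-153: A 123 + B 5 + C 123 = 251 chips; eligible A, C

Pot 1: 120 chips, eligible: A, C, E
Pot 2: 251 chips, eligible: A, C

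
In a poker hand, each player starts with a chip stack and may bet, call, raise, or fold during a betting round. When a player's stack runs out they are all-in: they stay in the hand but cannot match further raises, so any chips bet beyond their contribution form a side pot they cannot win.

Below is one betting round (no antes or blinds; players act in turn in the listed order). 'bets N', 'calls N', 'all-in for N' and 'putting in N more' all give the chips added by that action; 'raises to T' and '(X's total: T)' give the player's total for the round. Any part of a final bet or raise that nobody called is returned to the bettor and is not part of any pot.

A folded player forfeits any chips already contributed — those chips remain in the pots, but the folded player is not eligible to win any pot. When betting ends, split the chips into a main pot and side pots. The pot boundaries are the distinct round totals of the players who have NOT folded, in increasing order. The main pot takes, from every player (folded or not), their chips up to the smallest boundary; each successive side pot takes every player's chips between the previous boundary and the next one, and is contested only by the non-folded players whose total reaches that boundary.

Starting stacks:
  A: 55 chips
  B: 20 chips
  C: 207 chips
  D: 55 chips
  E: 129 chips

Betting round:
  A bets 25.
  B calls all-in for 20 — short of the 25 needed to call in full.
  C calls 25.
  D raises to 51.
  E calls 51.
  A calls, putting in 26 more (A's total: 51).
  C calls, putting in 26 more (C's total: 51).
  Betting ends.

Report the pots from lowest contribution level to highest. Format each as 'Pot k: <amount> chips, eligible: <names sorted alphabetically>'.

Pot 1: 100 chips, eligible: A, B, C, D, E
Pot 2: 124 chips, eligible: A, C, D, E

Derivation:
Contributions: A=51, B=20, C=51, D=51, E=51
Pot levels (distinct totals of non-folded players): 20, 51
Layer 1-20: 20 each from A, B, C, D, E = 20*5 = 100 chips; eligible A, B, C, D, E
Layer 21-51: 31 each from A, C, D, E = 31*4 = 124 chips; eligible A, C, D, E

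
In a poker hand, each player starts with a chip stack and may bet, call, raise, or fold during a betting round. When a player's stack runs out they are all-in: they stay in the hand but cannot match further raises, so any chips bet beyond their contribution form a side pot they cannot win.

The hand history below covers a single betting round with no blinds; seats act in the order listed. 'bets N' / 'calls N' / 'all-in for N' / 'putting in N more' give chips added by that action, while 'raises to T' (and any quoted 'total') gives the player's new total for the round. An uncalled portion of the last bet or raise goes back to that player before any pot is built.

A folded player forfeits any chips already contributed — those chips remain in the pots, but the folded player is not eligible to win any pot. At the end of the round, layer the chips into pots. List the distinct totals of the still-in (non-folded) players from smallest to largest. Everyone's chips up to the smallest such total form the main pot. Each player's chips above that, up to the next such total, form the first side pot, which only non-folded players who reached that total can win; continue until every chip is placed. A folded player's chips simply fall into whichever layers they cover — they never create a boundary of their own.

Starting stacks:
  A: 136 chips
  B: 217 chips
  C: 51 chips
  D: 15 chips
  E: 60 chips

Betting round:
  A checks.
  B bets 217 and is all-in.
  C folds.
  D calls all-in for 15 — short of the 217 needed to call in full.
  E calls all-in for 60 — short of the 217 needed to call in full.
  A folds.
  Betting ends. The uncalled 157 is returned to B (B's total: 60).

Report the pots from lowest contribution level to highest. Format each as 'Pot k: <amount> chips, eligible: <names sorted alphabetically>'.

Contributions (after 157 returned to B): B=60, D=15, E=60
Folded: A, C
Pot levels (distinct totals of non-folded players): 15, 60
Layer 1-15: 15 each from B, D, E = 15*3 = 45 chips; eligible B, D, E
Layer 16-60: 45 each from B, E = 45*2 = 90 chips; eligible B, E

Pot 1: 45 chips, eligible: B, D, E
Pot 2: 90 chips, eligible: B, E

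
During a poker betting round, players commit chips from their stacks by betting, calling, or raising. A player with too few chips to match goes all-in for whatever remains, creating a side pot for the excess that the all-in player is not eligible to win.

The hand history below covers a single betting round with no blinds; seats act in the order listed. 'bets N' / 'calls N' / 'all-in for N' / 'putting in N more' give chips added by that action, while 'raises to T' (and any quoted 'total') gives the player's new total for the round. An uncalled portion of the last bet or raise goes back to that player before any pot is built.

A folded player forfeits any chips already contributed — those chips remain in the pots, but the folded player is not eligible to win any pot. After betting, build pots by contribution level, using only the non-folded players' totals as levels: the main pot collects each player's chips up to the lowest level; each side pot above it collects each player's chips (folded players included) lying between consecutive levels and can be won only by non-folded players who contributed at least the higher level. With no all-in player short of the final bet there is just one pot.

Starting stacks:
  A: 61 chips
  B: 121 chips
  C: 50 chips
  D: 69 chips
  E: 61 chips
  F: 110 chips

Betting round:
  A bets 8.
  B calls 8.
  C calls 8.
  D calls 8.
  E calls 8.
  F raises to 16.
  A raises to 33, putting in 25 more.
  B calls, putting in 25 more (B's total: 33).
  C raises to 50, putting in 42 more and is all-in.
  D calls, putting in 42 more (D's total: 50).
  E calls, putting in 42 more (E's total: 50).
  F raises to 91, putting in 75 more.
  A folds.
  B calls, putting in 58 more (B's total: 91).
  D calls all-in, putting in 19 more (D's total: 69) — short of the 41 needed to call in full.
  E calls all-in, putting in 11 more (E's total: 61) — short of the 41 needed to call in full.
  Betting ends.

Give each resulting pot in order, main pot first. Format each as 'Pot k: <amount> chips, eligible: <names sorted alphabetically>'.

Contributions: A=33, B=91, C=50, D=69, E=61, F=91
Folded: A
Pot levels (distinct totals of non-folded players): 50, 61, 69, 91
Layer 1-50: A 33 + B 50 + C 50 + D 50 + E 50 + F 50 = 283 chips; eligible B, C, D, E, F
Layer 51-61: 11 each from B, D, E, F = 11*4 = 44 chips; eligible B, D, E, F
Layer 62-69: 8 each from B, D, F = 8*3 = 24 chips; eligible B, D, F
Layer 70-91: 22 each from B, F = 22*2 = 44 chips; eligible B, F

Pot 1: 283 chips, eligible: B, C, D, E, F
Pot 2: 44 chips, eligible: B, D, E, F
Pot 3: 24 chips, eligible: B, D, F
Pot 4: 44 chips, eligible: B, F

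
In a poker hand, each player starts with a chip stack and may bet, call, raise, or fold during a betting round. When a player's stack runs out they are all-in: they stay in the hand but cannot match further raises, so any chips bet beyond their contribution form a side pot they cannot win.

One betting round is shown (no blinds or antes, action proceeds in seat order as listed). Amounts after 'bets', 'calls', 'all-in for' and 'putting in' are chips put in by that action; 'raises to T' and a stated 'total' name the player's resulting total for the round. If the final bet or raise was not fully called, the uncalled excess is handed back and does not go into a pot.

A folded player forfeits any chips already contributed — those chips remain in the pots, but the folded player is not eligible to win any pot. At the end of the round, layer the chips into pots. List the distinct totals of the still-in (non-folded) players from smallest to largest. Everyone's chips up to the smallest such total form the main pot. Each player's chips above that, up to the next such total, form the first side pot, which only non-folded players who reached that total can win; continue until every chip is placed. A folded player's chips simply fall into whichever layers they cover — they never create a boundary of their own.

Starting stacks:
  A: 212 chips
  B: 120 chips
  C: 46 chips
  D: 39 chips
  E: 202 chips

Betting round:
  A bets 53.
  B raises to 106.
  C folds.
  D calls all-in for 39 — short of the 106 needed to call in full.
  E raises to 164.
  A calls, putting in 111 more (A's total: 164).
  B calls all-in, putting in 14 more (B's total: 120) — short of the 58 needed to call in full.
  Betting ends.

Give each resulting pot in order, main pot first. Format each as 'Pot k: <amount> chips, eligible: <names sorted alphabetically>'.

Pot 1: 156 chips, eligible: A, B, D, E
Pot 2: 243 chips, eligible: A, B, E
Pot 3: 88 chips, eligible: A, E

Derivation:
Contributions: A=164, B=120, D=39, E=164
Folded: C
Pot levels (distinct totals of non-folded players): 39, 120, 164
Layer 1-39: 39 each from A, B, D, E = 39*4 = 156 chips; eligible A, B, D, E
Layer 40-120: 81 each from A, B, E = 81*3 = 243 chips; eligible A, B, E
Layer 121-164: 44 each from A, E = 44*2 = 88 chips; eligible A, E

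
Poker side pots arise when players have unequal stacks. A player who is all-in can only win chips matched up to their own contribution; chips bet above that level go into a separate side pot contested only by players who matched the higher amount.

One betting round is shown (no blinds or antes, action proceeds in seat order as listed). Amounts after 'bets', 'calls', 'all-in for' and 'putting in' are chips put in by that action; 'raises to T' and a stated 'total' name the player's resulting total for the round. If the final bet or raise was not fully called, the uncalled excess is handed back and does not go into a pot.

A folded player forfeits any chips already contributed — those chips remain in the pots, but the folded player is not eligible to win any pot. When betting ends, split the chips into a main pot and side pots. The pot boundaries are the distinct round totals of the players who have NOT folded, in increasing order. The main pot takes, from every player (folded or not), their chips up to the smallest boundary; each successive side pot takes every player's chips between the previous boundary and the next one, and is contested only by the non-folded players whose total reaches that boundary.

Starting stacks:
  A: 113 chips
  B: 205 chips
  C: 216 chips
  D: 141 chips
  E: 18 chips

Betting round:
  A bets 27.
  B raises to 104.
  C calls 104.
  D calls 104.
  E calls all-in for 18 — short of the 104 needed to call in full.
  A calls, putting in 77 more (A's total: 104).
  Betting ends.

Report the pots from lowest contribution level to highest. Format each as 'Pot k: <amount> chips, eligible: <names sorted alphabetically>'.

Contributions: A=104, B=104, C=104, D=104, E=18
Pot levels (distinct totals of non-folded players): 18, 104
Layer 1-18: 18 each from A, B, C, D, E = 18*5 = 90 chips; eligible A, B, C, D, E
Layer 19-104: 86 each from A, B, C, D = 86*4 = 344 chips; eligible A, B, C, D

Pot 1: 90 chips, eligible: A, B, C, D, E
Pot 2: 344 chips, eligible: A, B, C, D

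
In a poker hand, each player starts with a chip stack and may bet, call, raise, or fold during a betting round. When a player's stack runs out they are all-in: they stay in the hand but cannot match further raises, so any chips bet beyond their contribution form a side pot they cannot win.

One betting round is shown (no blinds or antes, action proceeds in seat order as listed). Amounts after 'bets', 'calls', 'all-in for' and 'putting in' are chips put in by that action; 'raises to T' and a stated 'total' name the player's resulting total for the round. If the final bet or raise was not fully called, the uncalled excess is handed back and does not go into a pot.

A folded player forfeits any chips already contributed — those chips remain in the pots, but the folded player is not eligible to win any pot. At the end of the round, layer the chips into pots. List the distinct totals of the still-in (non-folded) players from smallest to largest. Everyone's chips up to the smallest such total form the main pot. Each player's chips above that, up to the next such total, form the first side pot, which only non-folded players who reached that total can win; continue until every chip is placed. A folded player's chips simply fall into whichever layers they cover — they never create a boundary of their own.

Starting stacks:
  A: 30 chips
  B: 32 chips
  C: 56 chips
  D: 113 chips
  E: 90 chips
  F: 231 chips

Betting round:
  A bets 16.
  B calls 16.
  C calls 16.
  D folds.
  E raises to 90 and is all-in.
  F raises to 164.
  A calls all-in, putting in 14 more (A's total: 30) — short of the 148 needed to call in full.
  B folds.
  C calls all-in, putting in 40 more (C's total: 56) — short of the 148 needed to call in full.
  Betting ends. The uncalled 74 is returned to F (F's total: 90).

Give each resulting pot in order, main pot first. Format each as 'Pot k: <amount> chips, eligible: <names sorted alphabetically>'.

Pot 1: 136 chips, eligible: A, C, E, F
Pot 2: 78 chips, eligible: C, E, F
Pot 3: 68 chips, eligible: E, F

Derivation:
Contributions (after 74 returned to F): A=30, B=16, C=56, E=90, F=90
Folded: B, D
Pot levels (distinct totals of non-folded players): 30, 56, 90
Layer 1-30: A 30 + B 16 + C 30 + E 30 + F 30 = 136 chips; eligible A, C, E, F
Layer 31-56: 26 each from C, E, F = 26*3 = 78 chips; eligible C, E, F
Layer 57-90: 34 each from E, F = 34*2 = 68 chips; eligible E, F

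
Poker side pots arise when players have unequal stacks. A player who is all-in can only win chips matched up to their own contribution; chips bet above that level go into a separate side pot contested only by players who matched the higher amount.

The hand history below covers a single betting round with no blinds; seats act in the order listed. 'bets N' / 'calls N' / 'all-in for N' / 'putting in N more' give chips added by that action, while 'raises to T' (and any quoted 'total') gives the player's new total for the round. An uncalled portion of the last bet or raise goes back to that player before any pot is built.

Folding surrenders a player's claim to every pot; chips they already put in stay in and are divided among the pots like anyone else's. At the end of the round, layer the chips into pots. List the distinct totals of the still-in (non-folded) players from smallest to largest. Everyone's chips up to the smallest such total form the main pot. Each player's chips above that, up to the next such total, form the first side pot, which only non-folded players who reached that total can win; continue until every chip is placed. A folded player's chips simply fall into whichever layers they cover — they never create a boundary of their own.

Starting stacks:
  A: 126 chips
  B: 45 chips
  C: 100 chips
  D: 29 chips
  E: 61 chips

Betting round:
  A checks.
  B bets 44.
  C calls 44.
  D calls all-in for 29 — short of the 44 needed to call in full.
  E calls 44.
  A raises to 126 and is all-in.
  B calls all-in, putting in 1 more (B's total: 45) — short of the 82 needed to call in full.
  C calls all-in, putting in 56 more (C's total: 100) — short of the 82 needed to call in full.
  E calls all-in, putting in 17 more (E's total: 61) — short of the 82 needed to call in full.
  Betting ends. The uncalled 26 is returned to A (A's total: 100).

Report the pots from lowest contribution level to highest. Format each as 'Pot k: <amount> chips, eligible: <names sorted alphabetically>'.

Pot 1: 145 chips, eligible: A, B, C, D, E
Pot 2: 64 chips, eligible: A, B, C, E
Pot 3: 48 chips, eligible: A, C, E
Pot 4: 78 chips, eligible: A, C

Derivation:
Contributions (after 26 returned to A): A=100, B=45, C=100, D=29, E=61
Pot levels (distinct totals of non-folded players): 29, 45, 61, 100
Layer 1-29: 29 each from A, B, C, D, E = 29*5 = 145 chips; eligible A, B, C, D, E
Layer 30-45: 16 each from A, B, C, E = 16*4 = 64 chips; eligible A, B, C, E
Layer 46-61: 16 each from A, C, E = 16*3 = 48 chips; eligible A, C, E
Layer 62-100: 39 each from A, C = 39*2 = 78 chips; eligible A, C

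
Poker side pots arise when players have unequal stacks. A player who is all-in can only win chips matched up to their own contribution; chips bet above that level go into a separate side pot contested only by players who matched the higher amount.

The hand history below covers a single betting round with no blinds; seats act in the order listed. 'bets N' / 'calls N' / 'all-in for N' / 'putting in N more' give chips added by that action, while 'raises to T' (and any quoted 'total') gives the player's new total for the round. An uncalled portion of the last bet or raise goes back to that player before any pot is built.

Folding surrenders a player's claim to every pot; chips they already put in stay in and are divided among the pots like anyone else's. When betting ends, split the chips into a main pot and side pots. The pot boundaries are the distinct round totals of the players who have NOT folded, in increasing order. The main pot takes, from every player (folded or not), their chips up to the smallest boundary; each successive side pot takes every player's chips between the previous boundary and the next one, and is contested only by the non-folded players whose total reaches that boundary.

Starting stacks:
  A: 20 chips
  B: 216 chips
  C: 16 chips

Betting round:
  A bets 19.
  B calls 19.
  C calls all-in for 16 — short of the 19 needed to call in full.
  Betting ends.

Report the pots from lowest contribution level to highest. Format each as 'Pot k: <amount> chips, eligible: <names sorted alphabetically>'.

Pot 1: 48 chips, eligible: A, B, C
Pot 2: 6 chips, eligible: A, B

Derivation:
Contributions: A=19, B=19, C=16
Pot levels (distinct totals of non-folded players): 16, 19
Layer 1-16: 16 each from A, B, C = 16*3 = 48 chips; eligible A, B, C
Layer 17-19: 3 each from A, B = 3*2 = 6 chips; eligible A, B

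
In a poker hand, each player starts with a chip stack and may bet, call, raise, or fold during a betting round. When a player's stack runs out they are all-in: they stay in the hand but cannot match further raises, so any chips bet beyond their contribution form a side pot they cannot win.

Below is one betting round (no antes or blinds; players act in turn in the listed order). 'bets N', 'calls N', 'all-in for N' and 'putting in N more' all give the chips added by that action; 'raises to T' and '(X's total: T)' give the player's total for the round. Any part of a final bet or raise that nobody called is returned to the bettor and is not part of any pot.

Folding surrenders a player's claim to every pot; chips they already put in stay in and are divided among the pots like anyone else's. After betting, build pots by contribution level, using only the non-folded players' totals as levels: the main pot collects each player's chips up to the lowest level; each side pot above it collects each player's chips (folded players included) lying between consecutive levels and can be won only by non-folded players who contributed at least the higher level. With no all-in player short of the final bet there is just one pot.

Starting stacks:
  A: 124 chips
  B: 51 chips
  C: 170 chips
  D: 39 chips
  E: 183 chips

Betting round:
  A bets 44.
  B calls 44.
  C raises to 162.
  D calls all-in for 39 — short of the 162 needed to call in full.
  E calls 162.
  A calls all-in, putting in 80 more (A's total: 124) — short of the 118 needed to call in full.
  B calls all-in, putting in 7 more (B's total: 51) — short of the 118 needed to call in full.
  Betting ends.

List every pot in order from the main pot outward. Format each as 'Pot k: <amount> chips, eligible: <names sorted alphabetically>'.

Pot 1: 195 chips, eligible: A, B, C, D, E
Pot 2: 48 chips, eligible: A, B, C, E
Pot 3: 219 chips, eligible: A, C, E
Pot 4: 76 chips, eligible: C, E

Derivation:
Contributions: A=124, B=51, C=162, D=39, E=162
Pot levels (distinct totals of non-folded players): 39, 51, 124, 162
Layer 1-39: 39 each from A, B, C, D, E = 39*5 = 195 chips; eligible A, B, C, D, E
Layer 40-51: 12 each from A, B, C, E = 12*4 = 48 chips; eligible A, B, C, E
Layer 52-124: 73 each from A, C, E = 73*3 = 219 chips; eligible A, C, E
Layer 125-162: 38 each from C, E = 38*2 = 76 chips; eligible C, E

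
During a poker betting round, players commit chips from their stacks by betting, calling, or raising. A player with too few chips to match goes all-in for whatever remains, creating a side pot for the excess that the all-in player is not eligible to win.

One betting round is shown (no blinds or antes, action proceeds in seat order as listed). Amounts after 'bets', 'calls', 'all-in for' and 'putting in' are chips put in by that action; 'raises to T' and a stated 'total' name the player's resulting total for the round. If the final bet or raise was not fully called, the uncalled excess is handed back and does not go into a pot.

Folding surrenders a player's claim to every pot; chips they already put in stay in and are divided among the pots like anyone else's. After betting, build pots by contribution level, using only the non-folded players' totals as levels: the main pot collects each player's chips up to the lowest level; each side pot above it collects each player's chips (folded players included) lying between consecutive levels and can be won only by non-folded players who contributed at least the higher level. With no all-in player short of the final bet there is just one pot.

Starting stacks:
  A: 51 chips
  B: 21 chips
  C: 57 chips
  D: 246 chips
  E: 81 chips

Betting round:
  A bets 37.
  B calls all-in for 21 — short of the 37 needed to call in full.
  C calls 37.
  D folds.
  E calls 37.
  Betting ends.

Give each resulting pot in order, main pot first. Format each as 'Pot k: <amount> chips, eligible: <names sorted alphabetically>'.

Contributions: A=37, B=21, C=37, E=37
Folded: D
Pot levels (distinct totals of non-folded players): 21, 37
Layer 1-21: 21 each from A, B, C, E = 21*4 = 84 chips; eligible A, B, C, E
Layer 22-37: 16 each from A, C, E = 16*3 = 48 chips; eligible A, C, E

Pot 1: 84 chips, eligible: A, B, C, E
Pot 2: 48 chips, eligible: A, C, E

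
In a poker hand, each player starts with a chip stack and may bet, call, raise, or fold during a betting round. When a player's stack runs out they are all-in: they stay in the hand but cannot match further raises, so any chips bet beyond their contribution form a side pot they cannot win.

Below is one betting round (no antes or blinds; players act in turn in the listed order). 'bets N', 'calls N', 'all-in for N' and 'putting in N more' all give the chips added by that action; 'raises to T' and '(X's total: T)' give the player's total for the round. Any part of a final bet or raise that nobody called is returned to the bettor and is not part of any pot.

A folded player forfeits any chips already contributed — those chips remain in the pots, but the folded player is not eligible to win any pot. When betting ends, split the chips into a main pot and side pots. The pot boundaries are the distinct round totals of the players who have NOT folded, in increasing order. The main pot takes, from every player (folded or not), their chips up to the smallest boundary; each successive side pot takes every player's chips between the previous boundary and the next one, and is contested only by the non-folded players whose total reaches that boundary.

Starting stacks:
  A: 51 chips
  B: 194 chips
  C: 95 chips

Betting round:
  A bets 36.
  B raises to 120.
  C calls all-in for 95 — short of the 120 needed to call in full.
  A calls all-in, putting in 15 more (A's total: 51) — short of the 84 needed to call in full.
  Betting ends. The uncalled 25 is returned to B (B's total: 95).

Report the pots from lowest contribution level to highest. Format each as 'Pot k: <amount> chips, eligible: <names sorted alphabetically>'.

Pot 1: 153 chips, eligible: A, B, C
Pot 2: 88 chips, eligible: B, C

Derivation:
Contributions (after 25 returned to B): A=51, B=95, C=95
Pot levels (distinct totals of non-folded players): 51, 95
Layer 1-51: 51 each from A, B, C = 51*3 = 153 chips; eligible A, B, C
Layer 52-95: 44 each from B, C = 44*2 = 88 chips; eligible B, C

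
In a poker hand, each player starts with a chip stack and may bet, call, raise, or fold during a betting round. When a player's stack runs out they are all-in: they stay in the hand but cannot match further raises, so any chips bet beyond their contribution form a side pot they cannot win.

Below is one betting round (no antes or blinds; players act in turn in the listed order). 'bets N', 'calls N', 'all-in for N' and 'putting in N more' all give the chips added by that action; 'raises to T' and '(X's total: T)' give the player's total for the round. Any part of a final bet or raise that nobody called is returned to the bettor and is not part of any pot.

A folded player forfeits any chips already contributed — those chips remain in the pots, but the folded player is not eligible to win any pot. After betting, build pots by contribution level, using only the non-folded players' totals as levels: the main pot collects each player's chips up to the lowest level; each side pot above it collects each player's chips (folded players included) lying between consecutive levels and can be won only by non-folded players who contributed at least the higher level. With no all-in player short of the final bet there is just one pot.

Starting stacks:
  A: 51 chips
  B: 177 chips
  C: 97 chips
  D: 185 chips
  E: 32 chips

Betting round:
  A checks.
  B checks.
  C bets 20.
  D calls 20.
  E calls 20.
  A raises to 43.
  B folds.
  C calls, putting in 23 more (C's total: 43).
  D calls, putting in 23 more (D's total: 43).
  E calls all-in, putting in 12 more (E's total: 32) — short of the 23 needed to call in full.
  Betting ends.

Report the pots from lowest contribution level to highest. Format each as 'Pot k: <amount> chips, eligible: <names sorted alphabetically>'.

Contributions: A=43, C=43, D=43, E=32
Folded: B
Pot levels (distinct totals of non-folded players): 32, 43
Layer 1-32: 32 each from A, C, D, E = 32*4 = 128 chips; eligible A, C, D, E
Layer 33-43: 11 each from A, C, D = 11*3 = 33 chips; eligible A, C, D

Pot 1: 128 chips, eligible: A, C, D, E
Pot 2: 33 chips, eligible: A, C, D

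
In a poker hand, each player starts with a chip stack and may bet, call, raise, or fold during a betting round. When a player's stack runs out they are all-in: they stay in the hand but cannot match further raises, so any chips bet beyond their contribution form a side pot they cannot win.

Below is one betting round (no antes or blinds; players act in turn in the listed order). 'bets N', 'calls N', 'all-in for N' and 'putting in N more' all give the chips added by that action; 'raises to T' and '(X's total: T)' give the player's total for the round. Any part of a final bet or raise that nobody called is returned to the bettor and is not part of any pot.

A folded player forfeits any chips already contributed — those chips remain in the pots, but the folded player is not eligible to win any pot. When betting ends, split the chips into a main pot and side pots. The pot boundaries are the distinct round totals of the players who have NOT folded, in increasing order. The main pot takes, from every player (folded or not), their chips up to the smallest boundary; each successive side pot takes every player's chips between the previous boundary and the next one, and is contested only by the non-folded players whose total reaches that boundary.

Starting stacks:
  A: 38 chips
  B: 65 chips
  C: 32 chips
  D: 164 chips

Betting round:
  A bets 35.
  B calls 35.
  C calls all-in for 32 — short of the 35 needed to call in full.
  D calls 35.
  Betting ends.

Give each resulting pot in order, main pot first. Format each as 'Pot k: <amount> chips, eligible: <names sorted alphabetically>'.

Pot 1: 128 chips, eligible: A, B, C, D
Pot 2: 9 chips, eligible: A, B, D

Derivation:
Contributions: A=35, B=35, C=32, D=35
Pot levels (distinct totals of non-folded players): 32, 35
Layer 1-32: 32 each from A, B, C, D = 32*4 = 128 chips; eligible A, B, C, D
Layer 33-35: 3 each from A, B, D = 3*3 = 9 chips; eligible A, B, D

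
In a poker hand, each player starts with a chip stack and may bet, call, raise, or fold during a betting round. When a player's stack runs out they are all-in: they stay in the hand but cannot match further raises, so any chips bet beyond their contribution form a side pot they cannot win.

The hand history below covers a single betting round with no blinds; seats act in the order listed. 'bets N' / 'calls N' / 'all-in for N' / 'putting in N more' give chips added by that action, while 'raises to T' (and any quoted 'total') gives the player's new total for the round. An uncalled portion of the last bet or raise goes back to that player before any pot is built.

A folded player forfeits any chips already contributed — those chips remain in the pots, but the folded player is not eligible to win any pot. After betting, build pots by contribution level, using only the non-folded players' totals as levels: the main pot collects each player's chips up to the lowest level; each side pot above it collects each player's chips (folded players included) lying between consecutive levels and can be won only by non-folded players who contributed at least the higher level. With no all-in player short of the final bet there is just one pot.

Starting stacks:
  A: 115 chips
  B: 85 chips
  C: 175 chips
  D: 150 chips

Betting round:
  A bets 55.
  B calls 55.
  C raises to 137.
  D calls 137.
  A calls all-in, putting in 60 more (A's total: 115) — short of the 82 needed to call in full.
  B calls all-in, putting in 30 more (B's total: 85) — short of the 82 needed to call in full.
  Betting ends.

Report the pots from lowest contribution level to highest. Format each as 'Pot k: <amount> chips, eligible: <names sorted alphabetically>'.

Contributions: A=115, B=85, C=137, D=137
Pot levels (distinct totals of non-folded players): 85, 115, 137
Layer 1-85: 85 each from A, B, C, D = 85*4 = 340 chips; eligible A, B, C, D
Layer 86-115: 30 each from A, C, D = 30*3 = 90 chips; eligible A, C, D
Layer 116-137: 22 each from C, D = 22*2 = 44 chips; eligible C, D

Pot 1: 340 chips, eligible: A, B, C, D
Pot 2: 90 chips, eligible: A, C, D
Pot 3: 44 chips, eligible: C, D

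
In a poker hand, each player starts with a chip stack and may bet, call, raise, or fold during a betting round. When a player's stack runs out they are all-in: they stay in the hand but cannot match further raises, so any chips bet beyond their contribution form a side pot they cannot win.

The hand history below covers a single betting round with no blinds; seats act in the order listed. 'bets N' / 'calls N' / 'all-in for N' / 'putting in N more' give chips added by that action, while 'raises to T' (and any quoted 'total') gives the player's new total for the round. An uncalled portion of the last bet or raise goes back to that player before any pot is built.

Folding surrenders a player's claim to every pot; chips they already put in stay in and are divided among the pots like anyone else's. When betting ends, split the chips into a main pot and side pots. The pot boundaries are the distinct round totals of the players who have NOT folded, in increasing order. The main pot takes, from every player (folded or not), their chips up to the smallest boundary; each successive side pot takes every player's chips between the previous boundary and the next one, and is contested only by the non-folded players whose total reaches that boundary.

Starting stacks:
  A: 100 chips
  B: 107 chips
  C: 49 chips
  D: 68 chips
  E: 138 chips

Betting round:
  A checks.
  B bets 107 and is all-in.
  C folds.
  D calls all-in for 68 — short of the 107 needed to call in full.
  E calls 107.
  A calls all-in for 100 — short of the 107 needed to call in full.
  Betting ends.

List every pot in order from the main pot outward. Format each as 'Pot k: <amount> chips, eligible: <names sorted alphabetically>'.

Pot 1: 272 chips, eligible: A, B, D, E
Pot 2: 96 chips, eligible: A, B, E
Pot 3: 14 chips, eligible: B, E

Derivation:
Contributions: A=100, B=107, D=68, E=107
Folded: C
Pot levels (distinct totals of non-folded players): 68, 100, 107
Layer 1-68: 68 each from A, B, D, E = 68*4 = 272 chips; eligible A, B, D, E
Layer 69-100: 32 each from A, B, E = 32*3 = 96 chips; eligible A, B, E
Layer 101-107: 7 each from B, E = 7*2 = 14 chips; eligible B, E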